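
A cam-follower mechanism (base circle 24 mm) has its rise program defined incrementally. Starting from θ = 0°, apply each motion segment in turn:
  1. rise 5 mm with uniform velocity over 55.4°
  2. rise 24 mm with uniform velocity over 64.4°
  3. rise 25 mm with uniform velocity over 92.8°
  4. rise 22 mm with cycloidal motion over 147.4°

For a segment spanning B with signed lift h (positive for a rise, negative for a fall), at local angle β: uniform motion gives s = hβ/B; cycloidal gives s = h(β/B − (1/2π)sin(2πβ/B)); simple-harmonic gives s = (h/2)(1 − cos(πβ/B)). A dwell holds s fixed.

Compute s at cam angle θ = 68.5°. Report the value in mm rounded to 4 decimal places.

seg 1 [0°–55.4°] uniform, h=5: full span → s += 5 → s = 5.0000
seg 2 [55.4°–119.8°] uniform, h=24: θ=68.5° here. β=13.1, B=64.4. 24·13.1/64.4 = 4.8820 → s = 9.8820

9.8820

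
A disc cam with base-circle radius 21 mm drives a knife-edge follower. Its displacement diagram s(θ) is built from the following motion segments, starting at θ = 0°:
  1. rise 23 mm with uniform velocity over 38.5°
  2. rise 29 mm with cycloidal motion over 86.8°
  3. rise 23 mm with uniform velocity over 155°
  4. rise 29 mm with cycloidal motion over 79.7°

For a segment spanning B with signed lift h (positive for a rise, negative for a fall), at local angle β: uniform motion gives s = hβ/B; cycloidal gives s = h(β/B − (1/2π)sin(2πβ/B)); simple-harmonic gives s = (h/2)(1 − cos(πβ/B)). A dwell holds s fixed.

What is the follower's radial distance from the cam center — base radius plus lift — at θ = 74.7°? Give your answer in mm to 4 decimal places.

seg 1 [0°–38.5°] uniform, h=23: full span → s += 23 → s = 23.0000
seg 2 [38.5°–125.3°] cycloidal, h=29: θ=74.7° here. β=36.2, B=86.8. 29·(0.4171 − sin(2π·0.4171)/(2π)) = 9.7964 → s = 32.7964
radial distance = base radius + s = 21 + 32.7964 = 53.7964

53.7964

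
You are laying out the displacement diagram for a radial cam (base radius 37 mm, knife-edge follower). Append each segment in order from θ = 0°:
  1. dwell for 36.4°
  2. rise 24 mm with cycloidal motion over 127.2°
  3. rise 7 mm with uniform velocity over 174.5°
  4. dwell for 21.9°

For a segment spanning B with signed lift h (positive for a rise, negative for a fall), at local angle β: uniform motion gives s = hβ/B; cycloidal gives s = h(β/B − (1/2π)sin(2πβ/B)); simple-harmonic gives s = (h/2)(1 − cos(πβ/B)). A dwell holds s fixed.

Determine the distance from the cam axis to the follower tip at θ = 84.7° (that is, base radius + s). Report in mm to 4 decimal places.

seg 1 [0°–36.4°] dwell: s stays 0.0000
seg 2 [36.4°–163.6°] cycloidal, h=24: θ=84.7° here. β=48.3, B=127.2. 24·(0.3797 − sin(2π·0.3797)/(2π)) = 6.4935 → s = 6.4935
radial distance = base radius + s = 37 + 6.4935 = 43.4935

43.4935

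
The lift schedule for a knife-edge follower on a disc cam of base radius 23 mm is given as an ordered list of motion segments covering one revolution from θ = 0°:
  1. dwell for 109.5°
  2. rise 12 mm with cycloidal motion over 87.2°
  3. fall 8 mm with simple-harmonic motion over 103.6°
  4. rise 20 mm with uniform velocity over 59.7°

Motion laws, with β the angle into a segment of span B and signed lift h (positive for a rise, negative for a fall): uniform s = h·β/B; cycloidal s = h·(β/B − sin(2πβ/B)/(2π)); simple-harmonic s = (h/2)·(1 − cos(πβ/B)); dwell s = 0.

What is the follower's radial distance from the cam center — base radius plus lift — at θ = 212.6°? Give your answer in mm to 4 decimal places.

seg 1 [0°–109.5°] dwell: s stays 0.0000
seg 2 [109.5°–196.7°] cycloidal, h=12: full span → s += 12 → s = 12.0000
seg 3 [196.7°–300.3°] simple-harmonic, h=-8: θ=212.6° here. β=15.9, B=103.6. -8/2·(1 − cos(π·0.1535)) = -0.4560 → s = 11.5440
radial distance = base radius + s = 23 + 11.5440 = 34.5440

34.5440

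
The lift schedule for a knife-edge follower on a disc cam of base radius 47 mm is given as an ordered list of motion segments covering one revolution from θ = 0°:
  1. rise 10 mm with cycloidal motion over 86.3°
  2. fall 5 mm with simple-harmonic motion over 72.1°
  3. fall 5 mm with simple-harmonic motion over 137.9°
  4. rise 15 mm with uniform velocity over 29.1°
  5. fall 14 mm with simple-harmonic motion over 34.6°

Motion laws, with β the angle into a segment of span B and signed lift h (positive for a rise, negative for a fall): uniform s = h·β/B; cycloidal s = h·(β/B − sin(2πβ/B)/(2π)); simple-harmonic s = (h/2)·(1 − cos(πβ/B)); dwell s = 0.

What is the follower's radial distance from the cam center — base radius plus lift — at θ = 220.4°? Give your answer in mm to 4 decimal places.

seg 1 [0°–86.3°] cycloidal, h=10: full span → s += 10 → s = 10.0000
seg 2 [86.3°–158.4°] simple-harmonic, h=-5: full span → s += -5 → s = 5.0000
seg 3 [158.4°–296.3°] simple-harmonic, h=-5: θ=220.4° here. β=62, B=137.9. -5/2·(1 − cos(π·0.4496)) = -2.1058 → s = 2.8942
radial distance = base radius + s = 47 + 2.8942 = 49.8942

49.8942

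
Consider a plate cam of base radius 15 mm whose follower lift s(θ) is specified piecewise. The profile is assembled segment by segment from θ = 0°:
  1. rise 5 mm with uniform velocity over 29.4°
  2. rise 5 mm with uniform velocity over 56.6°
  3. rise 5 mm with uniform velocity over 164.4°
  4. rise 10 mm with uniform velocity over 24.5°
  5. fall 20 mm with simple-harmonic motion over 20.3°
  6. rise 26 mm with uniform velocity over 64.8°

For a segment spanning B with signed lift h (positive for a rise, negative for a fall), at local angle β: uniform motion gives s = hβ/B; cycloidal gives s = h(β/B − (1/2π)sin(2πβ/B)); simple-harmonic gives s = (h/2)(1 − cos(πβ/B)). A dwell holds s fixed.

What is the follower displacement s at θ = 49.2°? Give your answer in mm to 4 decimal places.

seg 1 [0°–29.4°] uniform, h=5: full span → s += 5 → s = 5.0000
seg 2 [29.4°–86°] uniform, h=5: θ=49.2° here. β=19.8, B=56.6. 5·19.8/56.6 = 1.7491 → s = 6.7491

6.7491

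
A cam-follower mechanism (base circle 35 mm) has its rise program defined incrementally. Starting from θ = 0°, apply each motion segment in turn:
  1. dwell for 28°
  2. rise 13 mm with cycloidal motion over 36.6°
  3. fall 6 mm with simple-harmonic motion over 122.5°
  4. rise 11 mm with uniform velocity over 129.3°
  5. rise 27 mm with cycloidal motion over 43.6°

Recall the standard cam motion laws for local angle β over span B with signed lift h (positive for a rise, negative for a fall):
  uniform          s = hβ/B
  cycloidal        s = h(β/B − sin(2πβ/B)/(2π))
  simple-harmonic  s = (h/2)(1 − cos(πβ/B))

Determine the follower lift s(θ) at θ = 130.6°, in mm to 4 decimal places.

seg 1 [0°–28°] dwell: s stays 0.0000
seg 2 [28°–64.6°] cycloidal, h=13: full span → s += 13 → s = 13.0000
seg 3 [64.6°–187.1°] simple-harmonic, h=-6: θ=130.6° here. β=66, B=122.5. -6/2·(1 − cos(π·0.5388)) = -3.3645 → s = 9.6355

9.6355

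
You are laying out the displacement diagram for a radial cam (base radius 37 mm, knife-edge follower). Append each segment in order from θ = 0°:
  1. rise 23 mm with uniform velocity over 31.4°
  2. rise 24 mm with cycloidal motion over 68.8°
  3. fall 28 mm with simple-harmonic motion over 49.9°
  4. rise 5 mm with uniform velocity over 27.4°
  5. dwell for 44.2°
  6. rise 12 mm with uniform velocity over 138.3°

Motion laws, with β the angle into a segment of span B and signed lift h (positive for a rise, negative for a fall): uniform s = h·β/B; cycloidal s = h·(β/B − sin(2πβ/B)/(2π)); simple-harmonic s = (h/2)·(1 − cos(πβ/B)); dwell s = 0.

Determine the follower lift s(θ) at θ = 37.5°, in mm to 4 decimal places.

seg 1 [0°–31.4°] uniform, h=23: full span → s += 23 → s = 23.0000
seg 2 [31.4°–100.2°] cycloidal, h=24: θ=37.5° here. β=6.1, B=68.8. 24·(0.0887 − sin(2π·0.0887)/(2π)) = 0.1084 → s = 23.1084

23.1084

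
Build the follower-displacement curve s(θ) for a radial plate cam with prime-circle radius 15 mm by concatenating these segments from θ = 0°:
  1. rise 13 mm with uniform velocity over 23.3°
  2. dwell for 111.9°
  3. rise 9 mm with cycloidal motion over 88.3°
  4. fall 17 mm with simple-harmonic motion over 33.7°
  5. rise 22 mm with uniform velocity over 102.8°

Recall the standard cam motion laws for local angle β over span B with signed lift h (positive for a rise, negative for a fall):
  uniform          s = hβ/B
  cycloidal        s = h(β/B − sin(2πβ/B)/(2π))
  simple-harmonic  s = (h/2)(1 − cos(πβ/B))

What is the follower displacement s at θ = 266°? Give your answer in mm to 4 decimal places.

seg 1 [0°–23.3°] uniform, h=13: full span → s += 13 → s = 13.0000
seg 2 [23.3°–135.2°] dwell: s stays 13.0000
seg 3 [135.2°–223.5°] cycloidal, h=9: full span → s += 9 → s = 22.0000
seg 4 [223.5°–257.2°] simple-harmonic, h=-17: full span → s += -17 → s = 5.0000
seg 5 [257.2°–360°] uniform, h=22: θ=266° here. β=8.8, B=102.8. 22·8.8/102.8 = 1.8833 → s = 6.8833

6.8833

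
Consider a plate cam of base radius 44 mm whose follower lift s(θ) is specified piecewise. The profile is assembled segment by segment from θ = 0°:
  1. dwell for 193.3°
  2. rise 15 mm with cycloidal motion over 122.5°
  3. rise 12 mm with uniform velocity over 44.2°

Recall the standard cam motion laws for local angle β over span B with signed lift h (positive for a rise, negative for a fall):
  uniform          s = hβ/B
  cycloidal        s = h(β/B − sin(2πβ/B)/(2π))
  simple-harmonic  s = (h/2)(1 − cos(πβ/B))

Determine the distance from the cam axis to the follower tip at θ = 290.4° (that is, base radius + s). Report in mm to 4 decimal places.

seg 1 [0°–193.3°] dwell: s stays 0.0000
seg 2 [193.3°–315.8°] cycloidal, h=15: θ=290.4° here. β=97.1, B=122.5. 15·(0.7927 − sin(2π·0.7927)/(2π)) = 14.1919 → s = 14.1919
radial distance = base radius + s = 44 + 14.1919 = 58.1919

58.1919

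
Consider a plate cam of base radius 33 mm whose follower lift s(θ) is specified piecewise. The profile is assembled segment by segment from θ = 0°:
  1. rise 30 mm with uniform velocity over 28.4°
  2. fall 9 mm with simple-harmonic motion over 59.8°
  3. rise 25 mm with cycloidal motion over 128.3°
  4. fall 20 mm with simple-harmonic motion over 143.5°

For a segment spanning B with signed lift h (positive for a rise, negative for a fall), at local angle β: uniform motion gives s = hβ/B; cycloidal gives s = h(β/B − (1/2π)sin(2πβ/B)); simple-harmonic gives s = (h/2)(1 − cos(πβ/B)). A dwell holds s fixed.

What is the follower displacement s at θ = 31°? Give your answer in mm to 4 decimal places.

seg 1 [0°–28.4°] uniform, h=30: full span → s += 30 → s = 30.0000
seg 2 [28.4°–88.2°] simple-harmonic, h=-9: θ=31° here. β=2.6, B=59.8. -9/2·(1 − cos(π·0.0435)) = -0.0419 → s = 29.9581

29.9581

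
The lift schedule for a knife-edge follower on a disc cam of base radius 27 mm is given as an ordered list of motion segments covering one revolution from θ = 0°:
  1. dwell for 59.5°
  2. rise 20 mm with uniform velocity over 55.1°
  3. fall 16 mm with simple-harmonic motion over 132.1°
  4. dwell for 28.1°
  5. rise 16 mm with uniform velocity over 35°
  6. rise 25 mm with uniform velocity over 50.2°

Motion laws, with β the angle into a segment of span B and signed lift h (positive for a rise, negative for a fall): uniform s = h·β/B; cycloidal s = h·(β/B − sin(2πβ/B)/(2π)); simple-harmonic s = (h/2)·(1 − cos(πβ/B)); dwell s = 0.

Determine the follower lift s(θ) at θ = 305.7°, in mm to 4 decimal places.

seg 1 [0°–59.5°] dwell: s stays 0.0000
seg 2 [59.5°–114.6°] uniform, h=20: full span → s += 20 → s = 20.0000
seg 3 [114.6°–246.7°] simple-harmonic, h=-16: full span → s += -16 → s = 4.0000
seg 4 [246.7°–274.8°] dwell: s stays 4.0000
seg 5 [274.8°–309.8°] uniform, h=16: θ=305.7° here. β=30.9, B=35. 16·30.9/35 = 14.1257 → s = 18.1257

18.1257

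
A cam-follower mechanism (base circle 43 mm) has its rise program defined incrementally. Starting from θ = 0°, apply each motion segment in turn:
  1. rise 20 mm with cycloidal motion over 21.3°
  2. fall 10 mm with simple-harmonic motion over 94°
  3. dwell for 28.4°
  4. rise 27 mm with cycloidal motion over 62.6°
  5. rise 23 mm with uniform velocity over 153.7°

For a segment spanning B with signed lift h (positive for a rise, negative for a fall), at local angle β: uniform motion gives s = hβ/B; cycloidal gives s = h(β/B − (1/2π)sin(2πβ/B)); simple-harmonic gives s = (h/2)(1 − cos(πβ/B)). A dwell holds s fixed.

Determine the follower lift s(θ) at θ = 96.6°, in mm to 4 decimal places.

seg 1 [0°–21.3°] cycloidal, h=20: full span → s += 20 → s = 20.0000
seg 2 [21.3°–115.3°] simple-harmonic, h=-10: θ=96.6° here. β=75.3, B=94. -10/2·(1 − cos(π·0.8011)) = -9.0549 → s = 10.9451

10.9451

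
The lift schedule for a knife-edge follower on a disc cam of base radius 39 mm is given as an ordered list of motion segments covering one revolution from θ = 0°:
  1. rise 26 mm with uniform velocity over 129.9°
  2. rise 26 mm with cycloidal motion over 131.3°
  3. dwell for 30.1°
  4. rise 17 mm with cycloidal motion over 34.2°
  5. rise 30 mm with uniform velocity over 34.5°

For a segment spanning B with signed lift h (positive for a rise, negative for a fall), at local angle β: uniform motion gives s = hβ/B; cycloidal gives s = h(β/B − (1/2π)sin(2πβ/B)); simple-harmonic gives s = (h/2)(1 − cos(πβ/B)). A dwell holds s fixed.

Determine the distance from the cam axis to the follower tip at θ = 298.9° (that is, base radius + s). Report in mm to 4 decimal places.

seg 1 [0°–129.9°] uniform, h=26: full span → s += 26 → s = 26.0000
seg 2 [129.9°–261.2°] cycloidal, h=26: full span → s += 26 → s = 52.0000
seg 3 [261.2°–291.3°] dwell: s stays 52.0000
seg 4 [291.3°–325.5°] cycloidal, h=17: θ=298.9° here. β=7.6, B=34.2. 17·(0.2222 − sin(2π·0.2222)/(2π)) = 1.1132 → s = 53.1132
radial distance = base radius + s = 39 + 53.1132 = 92.1132

92.1132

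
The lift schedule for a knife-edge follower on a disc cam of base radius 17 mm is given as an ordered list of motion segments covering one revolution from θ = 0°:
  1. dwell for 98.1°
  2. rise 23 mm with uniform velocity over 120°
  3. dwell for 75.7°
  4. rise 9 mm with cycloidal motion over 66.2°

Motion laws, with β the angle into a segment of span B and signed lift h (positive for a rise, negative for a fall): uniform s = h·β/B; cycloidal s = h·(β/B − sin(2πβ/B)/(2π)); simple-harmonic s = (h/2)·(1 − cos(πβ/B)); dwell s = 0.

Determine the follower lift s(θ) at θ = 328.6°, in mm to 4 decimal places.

seg 1 [0°–98.1°] dwell: s stays 0.0000
seg 2 [98.1°–218.1°] uniform, h=23: full span → s += 23 → s = 23.0000
seg 3 [218.1°–293.8°] dwell: s stays 23.0000
seg 4 [293.8°–360°] cycloidal, h=9: θ=328.6° here. β=34.8, B=66.2. 9·(0.5257 − sin(2π·0.5257)/(2π)) = 4.9612 → s = 27.9612

27.9612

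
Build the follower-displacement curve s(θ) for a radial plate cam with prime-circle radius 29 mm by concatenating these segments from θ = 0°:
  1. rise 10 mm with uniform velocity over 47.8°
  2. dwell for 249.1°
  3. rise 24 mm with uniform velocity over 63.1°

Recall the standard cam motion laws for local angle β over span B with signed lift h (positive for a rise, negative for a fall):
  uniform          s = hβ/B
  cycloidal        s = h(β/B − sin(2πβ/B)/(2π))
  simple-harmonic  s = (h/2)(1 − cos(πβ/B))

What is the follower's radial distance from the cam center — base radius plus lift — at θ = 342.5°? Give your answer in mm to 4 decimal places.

seg 1 [0°–47.8°] uniform, h=10: full span → s += 10 → s = 10.0000
seg 2 [47.8°–296.9°] dwell: s stays 10.0000
seg 3 [296.9°–360°] uniform, h=24: θ=342.5° here. β=45.6, B=63.1. 24·45.6/63.1 = 17.3439 → s = 27.3439
radial distance = base radius + s = 29 + 27.3439 = 56.3439

56.3439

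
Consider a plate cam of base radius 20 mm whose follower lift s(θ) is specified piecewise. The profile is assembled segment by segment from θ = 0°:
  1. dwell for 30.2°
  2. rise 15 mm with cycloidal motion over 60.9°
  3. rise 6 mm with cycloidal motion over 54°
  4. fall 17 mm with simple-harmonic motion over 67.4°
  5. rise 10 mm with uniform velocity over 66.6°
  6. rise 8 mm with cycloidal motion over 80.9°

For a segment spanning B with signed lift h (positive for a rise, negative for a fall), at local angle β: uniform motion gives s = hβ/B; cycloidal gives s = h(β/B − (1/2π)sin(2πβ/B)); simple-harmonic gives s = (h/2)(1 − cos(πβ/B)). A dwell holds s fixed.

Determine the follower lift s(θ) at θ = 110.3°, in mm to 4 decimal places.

seg 1 [0°–30.2°] dwell: s stays 0.0000
seg 2 [30.2°–91.1°] cycloidal, h=15: full span → s += 15 → s = 15.0000
seg 3 [91.1°–145.1°] cycloidal, h=6: θ=110.3° here. β=19.2, B=54. 6·(0.3556 − sin(2π·0.3556)/(2π)) = 1.3808 → s = 16.3808

16.3808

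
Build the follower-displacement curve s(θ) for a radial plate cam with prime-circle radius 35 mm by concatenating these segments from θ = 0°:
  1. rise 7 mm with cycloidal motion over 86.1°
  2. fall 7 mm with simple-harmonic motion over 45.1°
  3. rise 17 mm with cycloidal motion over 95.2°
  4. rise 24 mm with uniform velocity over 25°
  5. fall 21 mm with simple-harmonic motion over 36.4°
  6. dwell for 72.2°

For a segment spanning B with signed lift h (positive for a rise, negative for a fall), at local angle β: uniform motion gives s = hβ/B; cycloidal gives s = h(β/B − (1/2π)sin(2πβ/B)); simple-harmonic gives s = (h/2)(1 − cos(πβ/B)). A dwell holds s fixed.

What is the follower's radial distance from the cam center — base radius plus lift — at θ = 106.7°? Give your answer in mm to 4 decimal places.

seg 1 [0°–86.1°] cycloidal, h=7: full span → s += 7 → s = 7.0000
seg 2 [86.1°–131.2°] simple-harmonic, h=-7: θ=106.7° here. β=20.6, B=45.1. -7/2·(1 − cos(π·0.4568)) = -3.0260 → s = 3.9740
radial distance = base radius + s = 35 + 3.9740 = 38.9740

38.9740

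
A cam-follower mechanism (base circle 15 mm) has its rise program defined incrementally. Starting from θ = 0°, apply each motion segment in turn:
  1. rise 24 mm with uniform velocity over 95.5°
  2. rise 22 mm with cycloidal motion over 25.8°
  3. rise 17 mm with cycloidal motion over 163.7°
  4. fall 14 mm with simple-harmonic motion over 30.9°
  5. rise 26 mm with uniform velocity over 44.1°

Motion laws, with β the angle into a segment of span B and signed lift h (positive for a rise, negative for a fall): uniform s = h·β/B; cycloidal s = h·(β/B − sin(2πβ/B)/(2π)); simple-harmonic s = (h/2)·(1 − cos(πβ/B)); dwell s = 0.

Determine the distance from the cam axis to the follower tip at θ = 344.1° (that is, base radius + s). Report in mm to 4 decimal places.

seg 1 [0°–95.5°] uniform, h=24: full span → s += 24 → s = 24.0000
seg 2 [95.5°–121.3°] cycloidal, h=22: full span → s += 22 → s = 46.0000
seg 3 [121.3°–285°] cycloidal, h=17: full span → s += 17 → s = 63.0000
seg 4 [285°–315.9°] simple-harmonic, h=-14: full span → s += -14 → s = 49.0000
seg 5 [315.9°–360°] uniform, h=26: θ=344.1° here. β=28.2, B=44.1. 26·28.2/44.1 = 16.6259 → s = 65.6259
radial distance = base radius + s = 15 + 65.6259 = 80.6259

80.6259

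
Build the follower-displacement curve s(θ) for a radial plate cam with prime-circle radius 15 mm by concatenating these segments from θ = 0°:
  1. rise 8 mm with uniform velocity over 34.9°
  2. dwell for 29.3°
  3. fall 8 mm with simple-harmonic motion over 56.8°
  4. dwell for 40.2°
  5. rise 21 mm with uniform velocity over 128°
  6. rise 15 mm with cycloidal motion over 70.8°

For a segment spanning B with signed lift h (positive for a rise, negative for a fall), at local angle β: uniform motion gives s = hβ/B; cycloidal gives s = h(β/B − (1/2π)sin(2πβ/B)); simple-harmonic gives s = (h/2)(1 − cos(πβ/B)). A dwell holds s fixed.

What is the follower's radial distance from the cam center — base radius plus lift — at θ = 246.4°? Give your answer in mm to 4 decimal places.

seg 1 [0°–34.9°] uniform, h=8: full span → s += 8 → s = 8.0000
seg 2 [34.9°–64.2°] dwell: s stays 8.0000
seg 3 [64.2°–121°] simple-harmonic, h=-8: full span → s += -8 → s = 0.0000
seg 4 [121°–161.2°] dwell: s stays 0.0000
seg 5 [161.2°–289.2°] uniform, h=21: θ=246.4° here. β=85.2, B=128. 21·85.2/128 = 13.9781 → s = 13.9781
radial distance = base radius + s = 15 + 13.9781 = 28.9781

28.9781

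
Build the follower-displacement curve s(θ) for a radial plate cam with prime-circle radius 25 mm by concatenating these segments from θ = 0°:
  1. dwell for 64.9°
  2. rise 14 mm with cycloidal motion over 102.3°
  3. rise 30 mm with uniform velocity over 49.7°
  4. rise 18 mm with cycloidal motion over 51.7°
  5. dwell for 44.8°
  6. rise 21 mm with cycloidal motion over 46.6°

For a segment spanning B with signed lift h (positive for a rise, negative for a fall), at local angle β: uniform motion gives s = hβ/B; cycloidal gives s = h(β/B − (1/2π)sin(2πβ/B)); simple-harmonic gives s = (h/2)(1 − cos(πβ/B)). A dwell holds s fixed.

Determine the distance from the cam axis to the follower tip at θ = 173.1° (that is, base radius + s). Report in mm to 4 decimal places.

seg 1 [0°–64.9°] dwell: s stays 0.0000
seg 2 [64.9°–167.2°] cycloidal, h=14: full span → s += 14 → s = 14.0000
seg 3 [167.2°–216.9°] uniform, h=30: θ=173.1° here. β=5.9, B=49.7. 30·5.9/49.7 = 3.5614 → s = 17.5614
radial distance = base radius + s = 25 + 17.5614 = 42.5614

42.5614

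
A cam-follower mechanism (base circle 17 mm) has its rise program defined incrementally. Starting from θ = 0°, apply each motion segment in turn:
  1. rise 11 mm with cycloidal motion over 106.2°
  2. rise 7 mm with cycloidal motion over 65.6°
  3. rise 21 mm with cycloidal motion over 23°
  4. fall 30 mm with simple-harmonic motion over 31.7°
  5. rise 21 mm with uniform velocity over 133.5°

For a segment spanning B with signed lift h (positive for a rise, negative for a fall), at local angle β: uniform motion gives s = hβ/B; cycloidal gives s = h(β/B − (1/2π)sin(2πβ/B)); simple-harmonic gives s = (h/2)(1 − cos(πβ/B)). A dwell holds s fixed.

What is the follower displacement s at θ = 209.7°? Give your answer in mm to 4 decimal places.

seg 1 [0°–106.2°] cycloidal, h=11: full span → s += 11 → s = 11.0000
seg 2 [106.2°–171.8°] cycloidal, h=7: full span → s += 7 → s = 18.0000
seg 3 [171.8°–194.8°] cycloidal, h=21: full span → s += 21 → s = 39.0000
seg 4 [194.8°–226.5°] simple-harmonic, h=-30: θ=209.7° here. β=14.9, B=31.7. -30/2·(1 − cos(π·0.4700)) = -13.5899 → s = 25.4101

25.4101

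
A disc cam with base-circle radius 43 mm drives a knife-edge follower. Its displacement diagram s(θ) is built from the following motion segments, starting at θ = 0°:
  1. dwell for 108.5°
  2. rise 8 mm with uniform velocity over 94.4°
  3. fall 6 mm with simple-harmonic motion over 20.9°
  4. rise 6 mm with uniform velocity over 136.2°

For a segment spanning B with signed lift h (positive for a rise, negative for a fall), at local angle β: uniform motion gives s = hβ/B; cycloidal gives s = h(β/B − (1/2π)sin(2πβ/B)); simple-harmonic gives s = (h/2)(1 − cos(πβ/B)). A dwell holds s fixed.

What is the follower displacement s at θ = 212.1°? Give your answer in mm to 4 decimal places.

seg 1 [0°–108.5°] dwell: s stays 0.0000
seg 2 [108.5°–202.9°] uniform, h=8: full span → s += 8 → s = 8.0000
seg 3 [202.9°–223.8°] simple-harmonic, h=-6: θ=212.1° here. β=9.2, B=20.9. -6/2·(1 − cos(π·0.4402)) = -2.4396 → s = 5.5604

5.5604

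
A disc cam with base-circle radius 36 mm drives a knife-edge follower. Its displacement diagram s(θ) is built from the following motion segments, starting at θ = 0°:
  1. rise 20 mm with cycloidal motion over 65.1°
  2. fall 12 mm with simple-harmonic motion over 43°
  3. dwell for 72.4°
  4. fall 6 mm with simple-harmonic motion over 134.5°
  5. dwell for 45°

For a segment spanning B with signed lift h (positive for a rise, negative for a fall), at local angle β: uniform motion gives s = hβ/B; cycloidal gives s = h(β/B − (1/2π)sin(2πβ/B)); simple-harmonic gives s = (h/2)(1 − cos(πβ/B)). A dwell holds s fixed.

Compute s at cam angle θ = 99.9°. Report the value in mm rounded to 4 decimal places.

seg 1 [0°–65.1°] cycloidal, h=20: full span → s += 20 → s = 20.0000
seg 2 [65.1°–108.1°] simple-harmonic, h=-12: θ=99.9° here. β=34.8, B=43. -12/2·(1 − cos(π·0.8093)) = -10.9551 → s = 9.0449

9.0449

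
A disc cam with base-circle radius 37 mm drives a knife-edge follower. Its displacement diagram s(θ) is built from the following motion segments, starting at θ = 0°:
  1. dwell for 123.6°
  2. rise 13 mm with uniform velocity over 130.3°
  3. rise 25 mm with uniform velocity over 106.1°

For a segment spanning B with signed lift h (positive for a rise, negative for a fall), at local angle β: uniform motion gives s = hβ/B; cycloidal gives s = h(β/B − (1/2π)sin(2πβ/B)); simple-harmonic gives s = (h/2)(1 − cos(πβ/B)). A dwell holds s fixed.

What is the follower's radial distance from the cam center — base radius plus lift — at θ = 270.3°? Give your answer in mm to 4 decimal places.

seg 1 [0°–123.6°] dwell: s stays 0.0000
seg 2 [123.6°–253.9°] uniform, h=13: full span → s += 13 → s = 13.0000
seg 3 [253.9°–360°] uniform, h=25: θ=270.3° here. β=16.4, B=106.1. 25·16.4/106.1 = 3.8643 → s = 16.8643
radial distance = base radius + s = 37 + 16.8643 = 53.8643

53.8643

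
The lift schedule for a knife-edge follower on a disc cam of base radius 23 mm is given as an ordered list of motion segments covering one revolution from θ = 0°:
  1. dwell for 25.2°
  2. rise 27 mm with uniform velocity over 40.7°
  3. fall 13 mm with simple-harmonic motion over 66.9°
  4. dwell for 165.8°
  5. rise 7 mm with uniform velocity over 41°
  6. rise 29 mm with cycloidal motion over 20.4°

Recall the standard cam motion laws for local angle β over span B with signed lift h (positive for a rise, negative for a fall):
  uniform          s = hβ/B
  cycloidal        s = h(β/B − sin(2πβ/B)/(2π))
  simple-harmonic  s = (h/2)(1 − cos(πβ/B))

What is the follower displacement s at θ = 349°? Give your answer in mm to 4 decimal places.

seg 1 [0°–25.2°] dwell: s stays 0.0000
seg 2 [25.2°–65.9°] uniform, h=27: full span → s += 27 → s = 27.0000
seg 3 [65.9°–132.8°] simple-harmonic, h=-13: full span → s += -13 → s = 14.0000
seg 4 [132.8°–298.6°] dwell: s stays 14.0000
seg 5 [298.6°–339.6°] uniform, h=7: full span → s += 7 → s = 21.0000
seg 6 [339.6°–360°] cycloidal, h=29: θ=349° here. β=9.4, B=20.4. 29·(0.4608 − sin(2π·0.4608)/(2π)) = 12.2370 → s = 33.2370

33.2370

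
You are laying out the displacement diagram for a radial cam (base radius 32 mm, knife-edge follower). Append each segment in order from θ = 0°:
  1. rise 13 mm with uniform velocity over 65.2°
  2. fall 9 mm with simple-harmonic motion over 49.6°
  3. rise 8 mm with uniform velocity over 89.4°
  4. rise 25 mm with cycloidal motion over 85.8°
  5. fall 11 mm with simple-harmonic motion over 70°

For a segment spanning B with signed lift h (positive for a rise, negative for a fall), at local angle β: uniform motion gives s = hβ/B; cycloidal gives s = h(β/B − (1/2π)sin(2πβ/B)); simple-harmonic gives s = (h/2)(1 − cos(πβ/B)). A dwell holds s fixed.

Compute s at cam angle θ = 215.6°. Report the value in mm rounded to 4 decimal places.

seg 1 [0°–65.2°] uniform, h=13: full span → s += 13 → s = 13.0000
seg 2 [65.2°–114.8°] simple-harmonic, h=-9: full span → s += -9 → s = 4.0000
seg 3 [114.8°–204.2°] uniform, h=8: full span → s += 8 → s = 12.0000
seg 4 [204.2°–290°] cycloidal, h=25: θ=215.6° here. β=11.4, B=85.8. 25·(0.1329 − sin(2π·0.1329)/(2π)) = 0.3726 → s = 12.3726

12.3726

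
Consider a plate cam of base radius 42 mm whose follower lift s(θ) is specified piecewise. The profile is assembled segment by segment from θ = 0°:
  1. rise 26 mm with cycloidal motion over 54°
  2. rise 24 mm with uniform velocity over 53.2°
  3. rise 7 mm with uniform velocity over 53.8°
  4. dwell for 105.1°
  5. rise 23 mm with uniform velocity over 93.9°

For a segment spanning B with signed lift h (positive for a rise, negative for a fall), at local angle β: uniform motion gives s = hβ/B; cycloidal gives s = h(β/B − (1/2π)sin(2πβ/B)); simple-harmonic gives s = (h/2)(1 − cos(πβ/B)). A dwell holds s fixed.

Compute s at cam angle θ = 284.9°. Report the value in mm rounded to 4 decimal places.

seg 1 [0°–54°] cycloidal, h=26: full span → s += 26 → s = 26.0000
seg 2 [54°–107.2°] uniform, h=24: full span → s += 24 → s = 50.0000
seg 3 [107.2°–161°] uniform, h=7: full span → s += 7 → s = 57.0000
seg 4 [161°–266.1°] dwell: s stays 57.0000
seg 5 [266.1°–360°] uniform, h=23: θ=284.9° here. β=18.8, B=93.9. 23·18.8/93.9 = 4.6049 → s = 61.6049

61.6049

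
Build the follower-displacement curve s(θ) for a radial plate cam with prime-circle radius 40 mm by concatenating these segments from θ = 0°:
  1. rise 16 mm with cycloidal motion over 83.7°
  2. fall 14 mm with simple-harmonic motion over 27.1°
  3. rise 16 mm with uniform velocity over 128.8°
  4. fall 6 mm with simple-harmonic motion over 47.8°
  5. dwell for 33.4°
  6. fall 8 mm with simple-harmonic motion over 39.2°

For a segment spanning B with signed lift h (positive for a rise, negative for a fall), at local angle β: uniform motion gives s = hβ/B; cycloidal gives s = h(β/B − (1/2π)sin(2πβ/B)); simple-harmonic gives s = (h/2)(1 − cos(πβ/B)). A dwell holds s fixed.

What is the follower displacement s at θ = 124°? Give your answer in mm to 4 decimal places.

seg 1 [0°–83.7°] cycloidal, h=16: full span → s += 16 → s = 16.0000
seg 2 [83.7°–110.8°] simple-harmonic, h=-14: full span → s += -14 → s = 2.0000
seg 3 [110.8°–239.6°] uniform, h=16: θ=124° here. β=13.2, B=128.8. 16·13.2/128.8 = 1.6398 → s = 3.6398

3.6398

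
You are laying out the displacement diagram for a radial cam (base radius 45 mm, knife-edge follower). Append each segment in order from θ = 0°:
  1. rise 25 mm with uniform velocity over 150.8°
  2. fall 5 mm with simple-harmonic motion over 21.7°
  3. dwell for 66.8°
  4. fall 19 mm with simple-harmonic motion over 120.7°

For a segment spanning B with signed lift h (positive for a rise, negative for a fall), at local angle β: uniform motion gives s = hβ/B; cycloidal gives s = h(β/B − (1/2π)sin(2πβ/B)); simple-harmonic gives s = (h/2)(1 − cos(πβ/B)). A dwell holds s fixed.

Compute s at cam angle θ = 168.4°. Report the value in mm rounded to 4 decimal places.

seg 1 [0°–150.8°] uniform, h=25: full span → s += 25 → s = 25.0000
seg 2 [150.8°–172.5°] simple-harmonic, h=-5: θ=168.4° here. β=17.6, B=21.7. -5/2·(1 − cos(π·0.8111)) = -4.5724 → s = 20.4276

20.4276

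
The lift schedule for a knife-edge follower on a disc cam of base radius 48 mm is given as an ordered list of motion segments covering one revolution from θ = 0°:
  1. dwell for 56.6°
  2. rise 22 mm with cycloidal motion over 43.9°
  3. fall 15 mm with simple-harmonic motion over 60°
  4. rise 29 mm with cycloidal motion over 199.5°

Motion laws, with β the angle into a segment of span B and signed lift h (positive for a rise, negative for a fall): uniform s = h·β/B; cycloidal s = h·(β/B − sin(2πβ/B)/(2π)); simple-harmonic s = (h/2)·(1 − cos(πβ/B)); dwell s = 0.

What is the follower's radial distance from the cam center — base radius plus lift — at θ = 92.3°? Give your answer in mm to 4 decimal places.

seg 1 [0°–56.6°] dwell: s stays 0.0000
seg 2 [56.6°–100.5°] cycloidal, h=22: θ=92.3° here. β=35.7, B=43.9. 22·(0.8132 − sin(2π·0.8132)/(2π)) = 21.1195 → s = 21.1195
radial distance = base radius + s = 48 + 21.1195 = 69.1195

69.1195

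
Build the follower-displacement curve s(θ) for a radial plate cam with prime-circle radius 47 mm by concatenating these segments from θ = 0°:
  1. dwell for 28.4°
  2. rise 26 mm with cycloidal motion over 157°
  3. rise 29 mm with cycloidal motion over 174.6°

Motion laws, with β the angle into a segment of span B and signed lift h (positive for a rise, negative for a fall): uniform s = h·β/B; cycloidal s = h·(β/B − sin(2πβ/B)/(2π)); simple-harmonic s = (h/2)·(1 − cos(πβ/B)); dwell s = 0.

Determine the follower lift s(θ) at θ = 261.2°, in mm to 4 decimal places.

seg 1 [0°–28.4°] dwell: s stays 0.0000
seg 2 [28.4°–185.4°] cycloidal, h=26: full span → s += 26 → s = 26.0000
seg 3 [185.4°–360°] cycloidal, h=29: θ=261.2° here. β=75.8, B=174.6. 29·(0.4341 − sin(2π·0.4341)/(2π)) = 10.7339 → s = 36.7339

36.7339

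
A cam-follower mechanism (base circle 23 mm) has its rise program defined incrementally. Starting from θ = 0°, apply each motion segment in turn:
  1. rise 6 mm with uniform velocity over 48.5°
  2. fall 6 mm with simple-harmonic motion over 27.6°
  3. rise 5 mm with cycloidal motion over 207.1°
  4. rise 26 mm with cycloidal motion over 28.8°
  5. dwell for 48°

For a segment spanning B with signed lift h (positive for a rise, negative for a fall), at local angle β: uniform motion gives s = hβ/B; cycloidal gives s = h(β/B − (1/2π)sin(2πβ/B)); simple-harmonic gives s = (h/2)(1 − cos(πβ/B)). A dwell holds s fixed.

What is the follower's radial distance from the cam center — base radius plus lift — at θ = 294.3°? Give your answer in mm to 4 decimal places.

seg 1 [0°–48.5°] uniform, h=6: full span → s += 6 → s = 6.0000
seg 2 [48.5°–76.1°] simple-harmonic, h=-6: full span → s += -6 → s = 0.0000
seg 3 [76.1°–283.2°] cycloidal, h=5: full span → s += 5 → s = 5.0000
seg 4 [283.2°–312°] cycloidal, h=26: θ=294.3° here. β=11.1, B=28.8. 26·(0.3854 − sin(2π·0.3854)/(2π)) = 7.2924 → s = 12.2924
radial distance = base radius + s = 23 + 12.2924 = 35.2924

35.2924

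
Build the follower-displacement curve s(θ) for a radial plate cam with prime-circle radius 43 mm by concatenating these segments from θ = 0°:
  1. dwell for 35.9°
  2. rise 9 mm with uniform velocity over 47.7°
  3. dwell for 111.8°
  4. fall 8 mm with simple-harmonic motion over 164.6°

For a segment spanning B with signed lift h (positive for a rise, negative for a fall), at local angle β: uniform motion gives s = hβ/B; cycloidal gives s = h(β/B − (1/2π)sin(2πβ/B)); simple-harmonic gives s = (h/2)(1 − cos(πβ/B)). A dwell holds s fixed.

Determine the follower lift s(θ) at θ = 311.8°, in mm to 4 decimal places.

seg 1 [0°–35.9°] dwell: s stays 0.0000
seg 2 [35.9°–83.6°] uniform, h=9: full span → s += 9 → s = 9.0000
seg 3 [83.6°–195.4°] dwell: s stays 9.0000
seg 4 [195.4°–360°] simple-harmonic, h=-8: θ=311.8° here. β=116.4, B=164.6. -8/2·(1 − cos(π·0.7072)) = -6.4234 → s = 2.5766

2.5766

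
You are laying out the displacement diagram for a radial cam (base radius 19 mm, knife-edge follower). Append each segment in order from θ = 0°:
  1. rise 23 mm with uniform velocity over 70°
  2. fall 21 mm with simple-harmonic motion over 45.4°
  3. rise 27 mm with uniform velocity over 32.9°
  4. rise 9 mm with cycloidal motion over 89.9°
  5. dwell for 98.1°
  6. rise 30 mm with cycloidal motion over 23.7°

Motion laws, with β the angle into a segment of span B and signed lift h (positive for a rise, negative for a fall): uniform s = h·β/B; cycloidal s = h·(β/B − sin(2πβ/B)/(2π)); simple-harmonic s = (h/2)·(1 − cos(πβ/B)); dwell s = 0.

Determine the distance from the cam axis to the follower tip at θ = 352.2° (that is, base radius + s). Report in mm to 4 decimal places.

seg 1 [0°–70°] uniform, h=23: full span → s += 23 → s = 23.0000
seg 2 [70°–115.4°] simple-harmonic, h=-21: full span → s += -21 → s = 2.0000
seg 3 [115.4°–148.3°] uniform, h=27: full span → s += 27 → s = 29.0000
seg 4 [148.3°–238.2°] cycloidal, h=9: full span → s += 9 → s = 38.0000
seg 5 [238.2°–336.3°] dwell: s stays 38.0000
seg 6 [336.3°–360°] cycloidal, h=30: θ=352.2° here. β=15.9, B=23.7. 30·(0.6709 − sin(2π·0.6709)/(2π)) = 24.3234 → s = 62.3234
radial distance = base radius + s = 19 + 62.3234 = 81.3234

81.3234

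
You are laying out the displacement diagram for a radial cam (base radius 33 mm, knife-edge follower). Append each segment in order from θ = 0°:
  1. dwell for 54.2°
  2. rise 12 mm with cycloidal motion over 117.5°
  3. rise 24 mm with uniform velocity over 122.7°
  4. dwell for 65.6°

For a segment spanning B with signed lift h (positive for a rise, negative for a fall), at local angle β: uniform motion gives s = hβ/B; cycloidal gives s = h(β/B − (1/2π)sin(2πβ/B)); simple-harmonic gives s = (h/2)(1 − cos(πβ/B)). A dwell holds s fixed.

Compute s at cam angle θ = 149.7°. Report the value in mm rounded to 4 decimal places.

seg 1 [0°–54.2°] dwell: s stays 0.0000
seg 2 [54.2°–171.7°] cycloidal, h=12: θ=149.7° here. β=95.5, B=117.5. 12·(0.8128 − sin(2π·0.8128)/(2π)) = 11.5164 → s = 11.5164

11.5164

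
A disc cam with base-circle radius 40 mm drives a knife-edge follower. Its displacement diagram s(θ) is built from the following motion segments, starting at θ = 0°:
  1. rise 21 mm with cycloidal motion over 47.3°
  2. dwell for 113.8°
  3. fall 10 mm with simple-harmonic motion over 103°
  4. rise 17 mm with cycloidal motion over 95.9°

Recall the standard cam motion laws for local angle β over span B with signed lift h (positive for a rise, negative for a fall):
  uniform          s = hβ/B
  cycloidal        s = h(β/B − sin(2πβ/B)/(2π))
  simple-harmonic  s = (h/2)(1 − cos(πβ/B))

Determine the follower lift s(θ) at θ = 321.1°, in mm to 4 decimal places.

seg 1 [0°–47.3°] cycloidal, h=21: full span → s += 21 → s = 21.0000
seg 2 [47.3°–161.1°] dwell: s stays 21.0000
seg 3 [161.1°–264.1°] simple-harmonic, h=-10: full span → s += -10 → s = 11.0000
seg 4 [264.1°–360°] cycloidal, h=17: θ=321.1° here. β=57, B=95.9. 17·(0.5944 − sin(2π·0.5944)/(2π)) = 11.6162 → s = 22.6162

22.6162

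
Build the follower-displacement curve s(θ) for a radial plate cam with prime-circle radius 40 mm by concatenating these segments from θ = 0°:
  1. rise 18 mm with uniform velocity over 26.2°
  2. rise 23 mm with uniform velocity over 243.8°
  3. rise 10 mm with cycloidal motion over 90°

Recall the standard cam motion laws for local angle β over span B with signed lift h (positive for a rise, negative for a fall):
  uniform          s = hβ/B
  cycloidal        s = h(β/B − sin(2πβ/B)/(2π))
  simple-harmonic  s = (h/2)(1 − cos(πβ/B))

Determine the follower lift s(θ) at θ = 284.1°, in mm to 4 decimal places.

seg 1 [0°–26.2°] uniform, h=18: full span → s += 18 → s = 18.0000
seg 2 [26.2°–270°] uniform, h=23: full span → s += 23 → s = 41.0000
seg 3 [270°–360°] cycloidal, h=10: θ=284.1° here. β=14.1, B=90. 10·(0.1567 − sin(2π·0.1567)/(2π)) = 0.2410 → s = 41.2410

41.2410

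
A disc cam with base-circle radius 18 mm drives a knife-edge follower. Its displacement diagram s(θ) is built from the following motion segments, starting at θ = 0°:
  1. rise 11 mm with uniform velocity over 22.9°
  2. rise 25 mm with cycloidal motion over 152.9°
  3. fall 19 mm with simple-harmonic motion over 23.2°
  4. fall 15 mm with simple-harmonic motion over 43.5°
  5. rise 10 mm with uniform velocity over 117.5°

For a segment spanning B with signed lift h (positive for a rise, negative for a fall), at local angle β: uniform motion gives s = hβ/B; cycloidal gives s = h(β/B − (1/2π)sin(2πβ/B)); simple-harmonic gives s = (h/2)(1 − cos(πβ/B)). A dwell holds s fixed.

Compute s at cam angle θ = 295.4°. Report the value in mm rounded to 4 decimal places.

seg 1 [0°–22.9°] uniform, h=11: full span → s += 11 → s = 11.0000
seg 2 [22.9°–175.8°] cycloidal, h=25: full span → s += 25 → s = 36.0000
seg 3 [175.8°–199°] simple-harmonic, h=-19: full span → s += -19 → s = 17.0000
seg 4 [199°–242.5°] simple-harmonic, h=-15: full span → s += -15 → s = 2.0000
seg 5 [242.5°–360°] uniform, h=10: θ=295.4° here. β=52.9, B=117.5. 10·52.9/117.5 = 4.5021 → s = 6.5021

6.5021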